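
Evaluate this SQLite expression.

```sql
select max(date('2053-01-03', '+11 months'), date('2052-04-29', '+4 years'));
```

date('2053-01-03', '+11 months') → 2053-12-03.
date('2052-04-29', '+4 years') → 2056-04-29.
Later of the two is 2056-04-29.

2056-04-29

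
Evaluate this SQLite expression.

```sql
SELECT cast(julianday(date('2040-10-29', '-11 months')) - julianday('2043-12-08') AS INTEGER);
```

Adding -11 months to 2040-10-29 gives 2039-11-29.
1 day remains in November 2039 after the 29th (30 − 29).
Full months from December 2039 through November 2043 contribute their day counts.
Then 8 days into December 2043.
Total: 1 + 31 + 31 + 29 + 31 + 30 + 31 + 30 + 31 + 31 + 30 + 31 + 30 + 31 + 31 + 28 + 31 + 30 + 31 + 30 + 31 + 31 + 30 + 31 + 30 + 31 + 31 + 28 + 31 + 30 + 31 + 30 + 31 + 31 + 30 + 31 + 30 + 31 + 31 + 28 + 31 + 30 + 31 + 30 + 31 + 31 + 30 + 31 + 30 + 8 = 1470.
The subtraction is earlier − later, so the result is −1470 → -1470.

-1470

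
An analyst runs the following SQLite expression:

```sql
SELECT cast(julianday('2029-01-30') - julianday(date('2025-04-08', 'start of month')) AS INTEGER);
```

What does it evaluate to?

1400

`start of month` rewinds 2025-04-08 to 2025-04-01.
29 days remain in April 2025 after the 1st (30 − 1).
Full months from May 2025 through December 2028 contribute their day counts.
Then 30 days into January 2029.
Total: 29 + 31 + 30 + 31 + 31 + 30 + 31 + 30 + 31 + 31 + 28 + 31 + 30 + 31 + 30 + 31 + 31 + 30 + 31 + 30 + 31 + 31 + 28 + 31 + 30 + 31 + 30 + 31 + 31 + 30 + 31 + 30 + 31 + 31 + 29 + 31 + 30 + 31 + 30 + 31 + 31 + 30 + 31 + 30 + 31 + 30 = 1400.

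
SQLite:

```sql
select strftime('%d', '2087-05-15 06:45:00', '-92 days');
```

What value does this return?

12

First apply '-92 days': 2087-05-15 06:45:00 → 2087-02-12 06:45:00.
`%d` extracts the 2-digit day of month: 12.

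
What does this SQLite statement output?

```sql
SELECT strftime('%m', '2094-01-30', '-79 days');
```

First apply '-79 days': 2094-01-30 → 2093-11-12.
`%m` extracts the 2-digit month (01-12): 11.

11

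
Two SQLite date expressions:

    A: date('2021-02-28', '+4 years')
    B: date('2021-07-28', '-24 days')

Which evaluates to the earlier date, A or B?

A = 2025-02-28.
B = 2021-07-04.
B is earlier.

B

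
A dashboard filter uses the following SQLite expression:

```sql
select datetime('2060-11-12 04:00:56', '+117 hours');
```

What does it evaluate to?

+117 hours from 2060-11-12 04:00:56 is 2060-11-17 01:00:56 (crosses midnight).

2060-11-17 01:00:56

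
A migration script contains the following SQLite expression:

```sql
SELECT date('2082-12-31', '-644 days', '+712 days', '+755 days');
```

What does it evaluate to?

2085-04-02

Applying '-644 days' to 2082-12-31: counting 644 days back gives 2081-03-27.
Applying '+712 days' to 2081-03-27: counting 712 days forward gives 2083-03-09.
Applying '+755 days' to 2083-03-09: counting 755 days forward gives 2085-04-02.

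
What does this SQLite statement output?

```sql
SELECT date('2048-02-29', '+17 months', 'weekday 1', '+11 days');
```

2049-08-13

Adding +17 months to 2048-02-29 gives 2049-07-29.
`weekday 1` advances to the next Monday; 2049-07-29 is a Thursday, so it moves forward to 2049-08-02.
Advancing 11 more days within August lands on 2049-08-13.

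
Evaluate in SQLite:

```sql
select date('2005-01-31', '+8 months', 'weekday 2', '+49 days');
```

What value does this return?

2005-11-22

Adding +8 months to 2005-01-31 targets 2005-09-31. September 2005 has only 30 days, so SQLite normalizes the 1-day overflow forward to 2005-10-01.
`weekday 2` advances to the next Tuesday; 2005-10-01 is a Saturday, so it moves forward to 2005-10-04.
Applying '+49 days' to 2005-10-04: counting 49 days forward gives 2005-11-22.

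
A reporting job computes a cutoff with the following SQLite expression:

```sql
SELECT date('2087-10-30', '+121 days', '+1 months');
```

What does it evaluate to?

2088-03-28

Applying '+121 days' to 2087-10-30: counting 121 days forward gives 2088-02-28.
Adding +1 month to 2088-02-28 gives 2088-03-28.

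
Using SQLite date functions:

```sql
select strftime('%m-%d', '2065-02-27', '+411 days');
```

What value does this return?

04-14

First apply '+411 days': 2065-02-27 → 2066-04-14.
`%m-%d` extracts the month-day: 04-14.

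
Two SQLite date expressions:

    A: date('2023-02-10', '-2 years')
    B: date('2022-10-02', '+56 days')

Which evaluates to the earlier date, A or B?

A

A = 2021-02-10.
B = 2022-11-27.
A is earlier.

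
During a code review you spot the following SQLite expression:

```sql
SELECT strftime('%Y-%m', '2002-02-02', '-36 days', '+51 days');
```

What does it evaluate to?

First apply '-36 days', '+51 days': 2002-02-02 → 2002-02-17.
`%Y-%m` extracts the year-month: 2002-02.

2002-02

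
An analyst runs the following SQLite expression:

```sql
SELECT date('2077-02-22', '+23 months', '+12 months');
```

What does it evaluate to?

2080-01-22

Adding +23 months to 2077-02-22 gives 2079-01-22.
Adding +12 months to 2079-01-22 gives 2080-01-22.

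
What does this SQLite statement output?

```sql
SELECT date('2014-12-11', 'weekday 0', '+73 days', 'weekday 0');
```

2015-03-01

`weekday 0` advances to the next Sunday; 2014-12-11 is a Thursday, so it moves forward to 2014-12-14.
Applying '+73 days' to 2014-12-14: counting 73 days forward gives 2015-02-25.
`weekday 0` advances to the next Sunday; 2015-02-25 is a Wednesday, so it moves forward to 2015-03-01.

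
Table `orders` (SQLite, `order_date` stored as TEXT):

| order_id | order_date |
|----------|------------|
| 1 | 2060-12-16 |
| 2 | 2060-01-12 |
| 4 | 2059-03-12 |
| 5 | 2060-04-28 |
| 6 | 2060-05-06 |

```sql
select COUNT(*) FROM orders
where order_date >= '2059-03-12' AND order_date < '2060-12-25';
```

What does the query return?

5

Rows in [2059-03-12, 2060-12-25): 2060-12-16, 2060-01-12, 2059-03-12, 2060-04-28, 2060-05-06 → 5 rows.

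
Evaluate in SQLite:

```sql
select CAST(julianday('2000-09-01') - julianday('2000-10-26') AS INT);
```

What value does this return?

-55

29 days remain in September 2000 after the 1st (30 − 1).
Then 26 days into October 2000.
Total: 29 + 26 = 55.
The subtraction is earlier − later, so the result is −55 → -55.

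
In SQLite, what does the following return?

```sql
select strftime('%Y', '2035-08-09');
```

2035

`%Y` extracts the 4-digit year: 2035.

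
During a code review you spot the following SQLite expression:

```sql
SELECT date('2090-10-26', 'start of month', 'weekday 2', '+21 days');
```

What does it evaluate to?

`start of month` rewinds 2090-10-26 to 2090-10-01.
`weekday 2` advances to the next Tuesday; 2090-10-01 is a Sunday, so it moves forward to 2090-10-03.
Advancing 21 more days within October lands on 2090-10-24.

2090-10-24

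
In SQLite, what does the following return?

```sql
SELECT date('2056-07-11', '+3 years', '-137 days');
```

2059-02-24

Adding +3 years to 2056-07-11 gives 2059-07-11.
Applying '-137 days' to 2059-07-11: counting 137 days back gives 2059-02-24.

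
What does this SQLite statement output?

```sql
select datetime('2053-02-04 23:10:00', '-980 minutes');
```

980 minutes = 16h 20m; -980 minutes from 2053-02-04 23:10:00 is 2053-02-04 06:50:00.

2053-02-04 06:50:00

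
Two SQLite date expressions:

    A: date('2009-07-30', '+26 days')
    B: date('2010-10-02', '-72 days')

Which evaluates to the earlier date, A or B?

A = 2009-08-25.
B = 2010-07-22.
A is earlier.

A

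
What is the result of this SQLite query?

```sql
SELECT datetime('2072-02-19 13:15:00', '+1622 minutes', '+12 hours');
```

1622 minutes = 27h 2m; +1622 minutes from 2072-02-19 13:15:00 is 2072-02-20 16:17:00 (crosses midnight).
+12 hours from 2072-02-20 16:17:00 is 2072-02-21 04:17:00 (crosses midnight).

2072-02-21 04:17:00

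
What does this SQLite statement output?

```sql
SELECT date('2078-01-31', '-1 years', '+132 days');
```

2077-06-12

Adding -1 year to 2078-01-31 gives 2077-01-31.
Applying '+132 days' to 2077-01-31: counting 132 days forward gives 2077-06-12.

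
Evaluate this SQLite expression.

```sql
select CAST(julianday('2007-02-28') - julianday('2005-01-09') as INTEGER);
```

22 days remain in January 2005 after the 9th (31 − 9).
Full months from February 2005 through January 2007 contribute their day counts.
Then 28 days into February 2007.
Total: 22 + 28 + 31 + 30 + 31 + 30 + 31 + 31 + 30 + 31 + 30 + 31 + 31 + 28 + 31 + 30 + 31 + 30 + 31 + 31 + 30 + 31 + 30 + 31 + 31 + 28 = 780.

780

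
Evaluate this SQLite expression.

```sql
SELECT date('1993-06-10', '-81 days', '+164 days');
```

Applying '-81 days' to 1993-06-10: counting 81 days back gives 1993-03-21.
Applying '+164 days' to 1993-03-21: counting 164 days forward gives 1993-09-01.

1993-09-01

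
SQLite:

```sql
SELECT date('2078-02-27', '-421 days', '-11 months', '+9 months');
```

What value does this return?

2076-11-02

Applying '-421 days' to 2078-02-27: counting 421 days back gives 2077-01-02.
Adding -11 months to 2077-01-02 gives 2076-02-02.
Adding +9 months to 2076-02-02 gives 2076-11-02.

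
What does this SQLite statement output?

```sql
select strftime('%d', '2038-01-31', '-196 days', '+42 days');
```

30

First apply '-196 days', '+42 days': 2038-01-31 → 2037-08-30.
`%d` extracts the 2-digit day of month: 30.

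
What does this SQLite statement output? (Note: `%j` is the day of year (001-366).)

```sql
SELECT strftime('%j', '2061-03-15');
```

074

Day-of-year for 2061-03-15: days since 2061-01-01 inclusive = 74, zero-padded to 074.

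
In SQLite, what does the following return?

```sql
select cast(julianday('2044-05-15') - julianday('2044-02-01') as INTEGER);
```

104

28 days remain in February 2044 after the 1st (29 − 1).
March 2044: 31 days.
April 2044: 30 days.
Then 15 days into May 2044.
Total: 28 + 31 + 30 + 15 = 104.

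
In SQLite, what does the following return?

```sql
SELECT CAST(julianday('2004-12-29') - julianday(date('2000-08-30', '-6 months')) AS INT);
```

Adding -6 months to 2000-08-30 targets 2000-02-30. February 2000 has only 29 days, so SQLite normalizes the 1-day overflow forward to 2000-03-01.
30 days remain in March 2000 after the 1st (31 − 1).
Full months from April 2000 through November 2004 contribute their day counts.
Then 29 days into December 2004.
Total: 30 + 30 + 31 + 30 + 31 + 31 + 30 + 31 + 30 + 31 + 31 + 28 + 31 + 30 + 31 + 30 + 31 + 31 + 30 + 31 + 30 + 31 + 31 + 28 + 31 + 30 + 31 + 30 + 31 + 31 + 30 + 31 + 30 + 31 + 31 + 28 + 31 + 30 + 31 + 30 + 31 + 31 + 30 + 31 + 30 + 31 + 31 + 29 + 31 + 30 + 31 + 30 + 31 + 31 + 30 + 31 + 30 + 29 = 1764.

1764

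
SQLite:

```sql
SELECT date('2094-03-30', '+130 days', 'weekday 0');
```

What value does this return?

2094-08-08

Applying '+130 days' to 2094-03-30: counting 130 days forward gives 2094-08-07.
`weekday 0` advances to the next Sunday; 2094-08-07 is a Saturday, so it moves forward to 2094-08-08.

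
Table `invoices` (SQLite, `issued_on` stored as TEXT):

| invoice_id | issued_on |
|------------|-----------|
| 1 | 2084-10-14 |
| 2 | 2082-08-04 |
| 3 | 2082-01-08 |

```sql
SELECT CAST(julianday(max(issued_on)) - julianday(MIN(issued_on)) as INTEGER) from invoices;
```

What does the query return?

1010

MIN = 2082-01-08, MAX = 2084-10-14.
23 days remain in January 2082 after the 8th (31 − 8).
Full months from February 2082 through September 2084 contribute their day counts.
Then 14 days into October 2084.
Total: 23 + 28 + 31 + 30 + 31 + 30 + 31 + 31 + 30 + 31 + 30 + 31 + 31 + 28 + 31 + 30 + 31 + 30 + 31 + 31 + 30 + 31 + 30 + 31 + 31 + 29 + 31 + 30 + 31 + 30 + 31 + 31 + 30 + 14 = 1010.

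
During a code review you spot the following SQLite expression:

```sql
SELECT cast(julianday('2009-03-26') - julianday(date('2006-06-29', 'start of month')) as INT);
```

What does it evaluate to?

1029

`start of month` rewinds 2006-06-29 to 2006-06-01.
29 days remain in June 2006 after the 1st (30 − 1).
Full months from July 2006 through February 2009 contribute their day counts.
Then 26 days into March 2009.
Total: 29 + 31 + 31 + 30 + 31 + 30 + 31 + 31 + 28 + 31 + 30 + 31 + 30 + 31 + 31 + 30 + 31 + 30 + 31 + 31 + 29 + 31 + 30 + 31 + 30 + 31 + 31 + 30 + 31 + 30 + 31 + 31 + 28 + 26 = 1029.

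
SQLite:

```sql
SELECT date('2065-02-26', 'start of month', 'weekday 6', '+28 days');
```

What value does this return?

`start of month` rewinds 2065-02-26 to 2065-02-01.
`weekday 6` advances to the next Saturday; 2065-02-01 is a Sunday, so it moves forward to 2065-02-07.
February 2065 has 28 days; 21 remain after the 7th, so 22 days reach 2065-03-01.
Advancing 6 more days within March lands on 2065-03-07.

2065-03-07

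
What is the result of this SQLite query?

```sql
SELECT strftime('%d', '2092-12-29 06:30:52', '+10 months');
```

First apply '+10 months': 2092-12-29 06:30:52 → 2093-10-29 06:30:52.
`%d` extracts the 2-digit day of month: 29.

29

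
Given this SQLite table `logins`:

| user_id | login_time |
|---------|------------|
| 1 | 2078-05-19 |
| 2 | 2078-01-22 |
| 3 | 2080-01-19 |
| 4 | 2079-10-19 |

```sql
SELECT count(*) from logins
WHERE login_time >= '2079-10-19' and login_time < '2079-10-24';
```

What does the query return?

1

Rows in [2079-10-19, 2079-10-24): 2079-10-19 → 1 row.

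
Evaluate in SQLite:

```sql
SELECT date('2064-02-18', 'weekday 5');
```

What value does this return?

2064-02-22

`weekday 5` advances to the next Friday; 2064-02-18 is a Monday, so it moves forward to 2064-02-22.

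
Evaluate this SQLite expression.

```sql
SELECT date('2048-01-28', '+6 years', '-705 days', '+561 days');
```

Adding +6 years to 2048-01-28 gives 2054-01-28.
Applying '-705 days' to 2054-01-28: counting 705 days back gives 2052-02-23.
Applying '+561 days' to 2052-02-23: counting 561 days forward gives 2053-09-06.

2053-09-06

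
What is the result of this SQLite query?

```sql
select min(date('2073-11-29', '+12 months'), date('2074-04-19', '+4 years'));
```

date('2073-11-29', '+12 months') → 2074-11-29.
date('2074-04-19', '+4 years') → 2078-04-19.
Earlier of the two is 2074-11-29.

2074-11-29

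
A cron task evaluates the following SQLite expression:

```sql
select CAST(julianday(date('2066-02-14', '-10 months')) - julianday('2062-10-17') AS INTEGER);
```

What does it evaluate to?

Adding -10 months to 2066-02-14 gives 2065-04-14.
14 days remain in October 2062 after the 17th (31 − 17).
Full months from November 2062 through March 2065 contribute their day counts.
Then 14 days into April 2065.
Total: 14 + 30 + 31 + 31 + 28 + 31 + 30 + 31 + 30 + 31 + 31 + 30 + 31 + 30 + 31 + 31 + 29 + 31 + 30 + 31 + 30 + 31 + 31 + 30 + 31 + 30 + 31 + 31 + 28 + 31 + 14 = 910.

910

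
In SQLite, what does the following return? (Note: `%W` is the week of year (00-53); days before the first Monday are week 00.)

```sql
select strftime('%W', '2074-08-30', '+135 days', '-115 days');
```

First apply '+135 days', '-115 days': 2074-08-30 → 2074-09-19.
2074-09-19 is a Wednesday. SQLite's %W counts Mondays since the year started; the result is 38.

38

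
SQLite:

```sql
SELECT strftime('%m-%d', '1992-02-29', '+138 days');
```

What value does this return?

First apply '+138 days': 1992-02-29 → 1992-07-16.
`%m-%d` extracts the month-day: 07-16.

07-16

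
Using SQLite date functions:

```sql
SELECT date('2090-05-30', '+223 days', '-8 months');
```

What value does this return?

Applying '+223 days' to 2090-05-30: counting 223 days forward gives 2091-01-08.
Adding -8 months to 2091-01-08 gives 2090-05-08.

2090-05-08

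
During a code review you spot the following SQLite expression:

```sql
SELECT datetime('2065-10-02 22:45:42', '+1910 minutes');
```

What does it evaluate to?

2065-10-04 06:35:42

1910 minutes = 31h 50m; +1910 minutes from 2065-10-02 22:45:42 is 2065-10-04 06:35:42 (crosses midnight).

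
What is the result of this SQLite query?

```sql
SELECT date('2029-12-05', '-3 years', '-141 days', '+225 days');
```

Adding -3 years to 2029-12-05 gives 2026-12-05.
Applying '-141 days' to 2026-12-05: counting 141 days back gives 2026-07-17.
Applying '+225 days' to 2026-07-17: counting 225 days forward gives 2027-02-27.

2027-02-27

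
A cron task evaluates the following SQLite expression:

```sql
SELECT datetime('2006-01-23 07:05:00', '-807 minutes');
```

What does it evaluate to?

2006-01-22 17:38:00

807 minutes = 13h 27m; -807 minutes from 2006-01-23 07:05:00 is 2006-01-22 17:38:00 (crosses midnight).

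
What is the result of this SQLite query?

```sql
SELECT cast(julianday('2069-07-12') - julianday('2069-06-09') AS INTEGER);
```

33

21 days remain in June 2069 after the 9th (30 − 9).
Then 12 days into July 2069.
Total: 21 + 12 = 33.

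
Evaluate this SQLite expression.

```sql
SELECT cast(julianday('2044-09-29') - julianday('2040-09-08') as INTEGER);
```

22 days remain in September 2040 after the 8th (30 − 8).
Full months from October 2040 through August 2044 contribute their day counts.
Then 29 days into September 2044.
Total: 22 + 31 + 30 + 31 + 31 + 28 + 31 + 30 + 31 + 30 + 31 + 31 + 30 + 31 + 30 + 31 + 31 + 28 + 31 + 30 + 31 + 30 + 31 + 31 + 30 + 31 + 30 + 31 + 31 + 28 + 31 + 30 + 31 + 30 + 31 + 31 + 30 + 31 + 30 + 31 + 31 + 29 + 31 + 30 + 31 + 30 + 31 + 31 + 29 = 1482.

1482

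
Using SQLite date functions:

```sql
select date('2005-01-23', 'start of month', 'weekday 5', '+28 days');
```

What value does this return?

2005-02-04

`start of month` rewinds 2005-01-23 to 2005-01-01.
`weekday 5` advances to the next Friday; 2005-01-01 is a Saturday, so it moves forward to 2005-01-07.
January 2005 has 31 days; 24 remain after the 7th, so 25 days reach 2005-02-01.
Advancing 3 more days within February lands on 2005-02-04.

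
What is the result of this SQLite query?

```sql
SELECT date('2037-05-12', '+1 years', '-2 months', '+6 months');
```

Adding +1 year to 2037-05-12 gives 2038-05-12.
Adding -2 months to 2038-05-12 gives 2038-03-12.
Adding +6 months to 2038-03-12 gives 2038-09-12.

2038-09-12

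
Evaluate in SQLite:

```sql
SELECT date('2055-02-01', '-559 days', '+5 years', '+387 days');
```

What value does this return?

Applying '-559 days' to 2055-02-01: counting 559 days back gives 2053-07-22.
Adding +5 years to 2053-07-22 gives 2058-07-22.
Applying '+387 days' to 2058-07-22: counting 387 days forward gives 2059-08-13.

2059-08-13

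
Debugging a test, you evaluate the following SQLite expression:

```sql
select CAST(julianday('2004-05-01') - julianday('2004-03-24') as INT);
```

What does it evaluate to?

38

7 days remain in March 2004 after the 24th (31 − 24).
April 2004: 30 days.
Then 1 day into May 2004.
Total: 7 + 30 + 1 = 38.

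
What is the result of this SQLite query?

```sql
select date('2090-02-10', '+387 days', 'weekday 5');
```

Applying '+387 days' to 2090-02-10: counting 387 days forward gives 2091-03-04.
`weekday 5` advances to the next Friday; 2091-03-04 is a Sunday, so it moves forward to 2091-03-09.

2091-03-09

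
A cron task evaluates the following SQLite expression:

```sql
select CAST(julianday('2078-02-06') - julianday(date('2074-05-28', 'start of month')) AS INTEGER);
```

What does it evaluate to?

`start of month` rewinds 2074-05-28 to 2074-05-01.
30 days remain in May 2074 after the 1st (31 − 1).
Full months from June 2074 through January 2078 contribute their day counts.
Then 6 days into February 2078.
Total: 30 + 30 + 31 + 31 + 30 + 31 + 30 + 31 + 31 + 28 + 31 + 30 + 31 + 30 + 31 + 31 + 30 + 31 + 30 + 31 + 31 + 29 + 31 + 30 + 31 + 30 + 31 + 31 + 30 + 31 + 30 + 31 + 31 + 28 + 31 + 30 + 31 + 30 + 31 + 31 + 30 + 31 + 30 + 31 + 31 + 6 = 1377.

1377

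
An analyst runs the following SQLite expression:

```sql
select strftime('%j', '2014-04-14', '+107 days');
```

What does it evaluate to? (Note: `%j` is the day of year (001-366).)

First apply '+107 days': 2014-04-14 → 2014-07-30.
Day-of-year for 2014-07-30: days since 2014-01-01 inclusive = 211, zero-padded to 211.

211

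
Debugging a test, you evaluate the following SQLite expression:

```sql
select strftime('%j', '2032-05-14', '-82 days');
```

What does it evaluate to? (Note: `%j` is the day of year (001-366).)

053

First apply '-82 days': 2032-05-14 → 2032-02-22.
Day-of-year for 2032-02-22: days since 2032-01-01 inclusive = 53, zero-padded to 053.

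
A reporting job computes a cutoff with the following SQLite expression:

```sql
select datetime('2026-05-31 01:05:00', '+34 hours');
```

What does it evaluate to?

2026-06-01 11:05:00

+34 hours from 2026-05-31 01:05:00 is 2026-06-01 11:05:00 (crosses midnight).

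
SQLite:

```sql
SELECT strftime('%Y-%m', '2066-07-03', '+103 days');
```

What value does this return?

First apply '+103 days': 2066-07-03 → 2066-10-14.
`%Y-%m` extracts the year-month: 2066-10.

2066-10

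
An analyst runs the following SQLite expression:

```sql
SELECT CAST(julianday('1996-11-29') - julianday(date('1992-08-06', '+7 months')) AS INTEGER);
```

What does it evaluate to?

Adding +7 months to 1992-08-06 gives 1993-03-06.
25 days remain in March 1993 after the 6th (31 − 6).
Full months from April 1993 through October 1996 contribute their day counts.
Then 29 days into November 1996.
Total: 25 + 30 + 31 + 30 + 31 + 31 + 30 + 31 + 30 + 31 + 31 + 28 + 31 + 30 + 31 + 30 + 31 + 31 + 30 + 31 + 30 + 31 + 31 + 28 + 31 + 30 + 31 + 30 + 31 + 31 + 30 + 31 + 30 + 31 + 31 + 29 + 31 + 30 + 31 + 30 + 31 + 31 + 30 + 31 + 29 = 1364.

1364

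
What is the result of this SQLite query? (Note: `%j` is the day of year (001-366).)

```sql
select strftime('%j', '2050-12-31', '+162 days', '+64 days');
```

First apply '+162 days', '+64 days': 2050-12-31 → 2051-08-14.
Day-of-year for 2051-08-14: days since 2051-01-01 inclusive = 226, zero-padded to 226.

226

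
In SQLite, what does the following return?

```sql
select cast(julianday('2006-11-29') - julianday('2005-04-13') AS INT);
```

17 days remain in April 2005 after the 13th (30 − 13).
Full months from May 2005 through October 2006 contribute their day counts.
Then 29 days into November 2006.
Total: 17 + 31 + 30 + 31 + 31 + 30 + 31 + 30 + 31 + 31 + 28 + 31 + 30 + 31 + 30 + 31 + 31 + 30 + 31 + 29 = 595.

595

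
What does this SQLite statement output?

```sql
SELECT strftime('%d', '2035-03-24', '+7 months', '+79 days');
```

First apply '+7 months', '+79 days': 2035-03-24 → 2036-01-11.
`%d` extracts the 2-digit day of month: 11.

11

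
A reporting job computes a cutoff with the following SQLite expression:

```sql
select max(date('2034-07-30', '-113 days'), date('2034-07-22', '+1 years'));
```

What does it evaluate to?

2035-07-22

date('2034-07-30', '-113 days') → 2034-04-08.
date('2034-07-22', '+1 years') → 2035-07-22.
Later of the two is 2035-07-22.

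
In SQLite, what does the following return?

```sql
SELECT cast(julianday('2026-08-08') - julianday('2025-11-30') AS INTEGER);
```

0 days remain in November 2025 after the 30th (30 − 30).
Full months from December 2025 through July 2026 contribute their day counts.
Then 8 days into August 2026.
Total: 0 + 31 + 31 + 28 + 31 + 30 + 31 + 30 + 31 + 8 = 251.

251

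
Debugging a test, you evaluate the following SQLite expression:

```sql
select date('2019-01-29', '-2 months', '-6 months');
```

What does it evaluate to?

2018-05-29

Adding -2 months to 2019-01-29 gives 2018-11-29.
Adding -6 months to 2018-11-29 gives 2018-05-29.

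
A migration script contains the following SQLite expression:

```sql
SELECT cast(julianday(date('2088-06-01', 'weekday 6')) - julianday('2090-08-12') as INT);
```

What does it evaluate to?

-798

`weekday 6` advances to the next Saturday; 2088-06-01 is a Tuesday, so it moves forward to 2088-06-05.
25 days remain in June 2088 after the 5th (30 − 5).
Full months from July 2088 through July 2090 contribute their day counts.
Then 12 days into August 2090.
Total: 25 + 31 + 31 + 30 + 31 + 30 + 31 + 31 + 28 + 31 + 30 + 31 + 30 + 31 + 31 + 30 + 31 + 30 + 31 + 31 + 28 + 31 + 30 + 31 + 30 + 31 + 12 = 798.
The subtraction is earlier − later, so the result is −798 → -798.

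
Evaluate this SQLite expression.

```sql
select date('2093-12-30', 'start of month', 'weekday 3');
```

`start of month` rewinds 2093-12-30 to 2093-12-01.
`weekday 3` advances to the next Wednesday; 2093-12-01 is a Tuesday, so it moves forward to 2093-12-02.

2093-12-02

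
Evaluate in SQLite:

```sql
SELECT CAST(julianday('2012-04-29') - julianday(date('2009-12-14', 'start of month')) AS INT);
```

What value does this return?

`start of month` rewinds 2009-12-14 to 2009-12-01.
30 days remain in December 2009 after the 1st (31 − 1).
Full months from January 2010 through March 2012 contribute their day counts.
Then 29 days into April 2012.
Total: 30 + 31 + 28 + 31 + 30 + 31 + 30 + 31 + 31 + 30 + 31 + 30 + 31 + 31 + 28 + 31 + 30 + 31 + 30 + 31 + 31 + 30 + 31 + 30 + 31 + 31 + 29 + 31 + 29 = 880.

880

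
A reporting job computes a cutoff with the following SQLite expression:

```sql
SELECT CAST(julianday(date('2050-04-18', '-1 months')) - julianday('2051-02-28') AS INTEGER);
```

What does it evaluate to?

Adding -1 month to 2050-04-18 gives 2050-03-18.
13 days remain in March 2050 after the 18th (31 − 18).
Full months from April 2050 through January 2051 contribute their day counts.
Then 28 days into February 2051.
Total: 13 + 30 + 31 + 30 + 31 + 31 + 30 + 31 + 30 + 31 + 31 + 28 = 347.
The subtraction is earlier − later, so the result is −347 → -347.

-347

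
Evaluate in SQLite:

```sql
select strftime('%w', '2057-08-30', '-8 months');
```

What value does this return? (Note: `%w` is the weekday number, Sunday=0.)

6

First apply '-8 months': 2057-08-30 → 2056-12-30.
2056-12-30 is a Saturday; with Sunday=0 that is 6.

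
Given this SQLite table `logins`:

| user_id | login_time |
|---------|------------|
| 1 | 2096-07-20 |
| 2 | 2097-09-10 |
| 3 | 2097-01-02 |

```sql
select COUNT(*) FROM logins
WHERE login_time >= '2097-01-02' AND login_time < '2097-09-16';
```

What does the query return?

2

Rows in [2097-01-02, 2097-09-16): 2097-09-10, 2097-01-02 → 2 rows.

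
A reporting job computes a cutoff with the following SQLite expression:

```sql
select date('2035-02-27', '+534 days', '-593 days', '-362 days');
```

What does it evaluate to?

2034-01-02

Applying '+534 days' to 2035-02-27: counting 534 days forward gives 2036-08-14.
Applying '-593 days' to 2036-08-14: counting 593 days back gives 2034-12-30.
Applying '-362 days' to 2034-12-30: counting 362 days back gives 2034-01-02.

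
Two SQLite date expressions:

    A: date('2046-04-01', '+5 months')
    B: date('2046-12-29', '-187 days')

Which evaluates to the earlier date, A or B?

A = 2046-09-01.
B = 2046-06-25.
B is earlier.

B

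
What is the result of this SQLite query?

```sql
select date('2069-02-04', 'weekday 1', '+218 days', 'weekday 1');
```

`weekday 1` advances to the next Monday; 2069-02-04 is already a Monday, so it stays at 2069-02-04.
Applying '+218 days' to 2069-02-04: counting 218 days forward gives 2069-09-10.
`weekday 1` advances to the next Monday; 2069-09-10 is a Tuesday, so it moves forward to 2069-09-16.

2069-09-16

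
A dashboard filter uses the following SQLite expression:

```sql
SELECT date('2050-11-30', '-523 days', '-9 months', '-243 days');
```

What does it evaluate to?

2048-01-26

Applying '-523 days' to 2050-11-30: counting 523 days back gives 2049-06-25.
Adding -9 months to 2049-06-25 gives 2048-09-25.
Applying '-243 days' to 2048-09-25: counting 243 days back gives 2048-01-26.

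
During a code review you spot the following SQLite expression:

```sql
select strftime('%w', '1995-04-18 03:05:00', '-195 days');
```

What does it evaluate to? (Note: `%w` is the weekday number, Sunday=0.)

First apply '-195 days': 1995-04-18 03:05:00 → 1994-10-05 03:05:00.
1994-10-05 is a Wednesday; with Sunday=0 that is 3.

3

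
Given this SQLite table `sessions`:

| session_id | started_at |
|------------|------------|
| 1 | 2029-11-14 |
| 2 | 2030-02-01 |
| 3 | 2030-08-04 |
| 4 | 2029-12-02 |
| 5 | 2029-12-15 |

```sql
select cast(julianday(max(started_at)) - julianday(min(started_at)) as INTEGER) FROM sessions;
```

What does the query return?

263

MIN = 2029-11-14, MAX = 2030-08-04.
16 days remain in November 2029 after the 14th (30 − 14).
Full months from December 2029 through July 2030 contribute their day counts.
Then 4 days into August 2030.
Total: 16 + 31 + 31 + 28 + 31 + 30 + 31 + 30 + 31 + 4 = 263.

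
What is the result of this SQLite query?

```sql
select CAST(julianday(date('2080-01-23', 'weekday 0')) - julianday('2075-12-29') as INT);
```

1491

`weekday 0` advances to the next Sunday; 2080-01-23 is a Tuesday, so it moves forward to 2080-01-28.
2 days remain in December 2075 after the 29th (31 − 29).
Full months from January 2076 through December 2079 contribute their day counts.
Then 28 days into January 2080.
Total: 2 + 31 + 29 + 31 + 30 + 31 + 30 + 31 + 31 + 30 + 31 + 30 + 31 + 31 + 28 + 31 + 30 + 31 + 30 + 31 + 31 + 30 + 31 + 30 + 31 + 31 + 28 + 31 + 30 + 31 + 30 + 31 + 31 + 30 + 31 + 30 + 31 + 31 + 28 + 31 + 30 + 31 + 30 + 31 + 31 + 30 + 31 + 30 + 31 + 28 = 1491.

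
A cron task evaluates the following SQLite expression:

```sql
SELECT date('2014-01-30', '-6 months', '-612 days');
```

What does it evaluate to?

2011-11-26

Adding -6 months to 2014-01-30 gives 2013-07-30.
Applying '-612 days' to 2013-07-30: counting 612 days back gives 2011-11-26.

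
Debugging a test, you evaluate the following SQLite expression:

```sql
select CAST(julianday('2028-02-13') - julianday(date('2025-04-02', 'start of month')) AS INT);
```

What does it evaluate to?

1048

`start of month` rewinds 2025-04-02 to 2025-04-01.
29 days remain in April 2025 after the 1st (30 − 1).
Full months from May 2025 through January 2028 contribute their day counts.
Then 13 days into February 2028.
Total: 29 + 31 + 30 + 31 + 31 + 30 + 31 + 30 + 31 + 31 + 28 + 31 + 30 + 31 + 30 + 31 + 31 + 30 + 31 + 30 + 31 + 31 + 28 + 31 + 30 + 31 + 30 + 31 + 31 + 30 + 31 + 30 + 31 + 31 + 13 = 1048.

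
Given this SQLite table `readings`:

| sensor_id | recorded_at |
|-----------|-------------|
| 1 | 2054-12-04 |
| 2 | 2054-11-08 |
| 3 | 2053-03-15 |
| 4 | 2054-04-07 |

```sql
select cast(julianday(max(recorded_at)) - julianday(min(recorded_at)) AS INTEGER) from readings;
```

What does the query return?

MIN = 2053-03-15, MAX = 2054-12-04.
16 days remain in March 2053 after the 15th (31 − 15).
Full months from April 2053 through November 2054 contribute their day counts.
Then 4 days into December 2054.
Total: 16 + 30 + 31 + 30 + 31 + 31 + 30 + 31 + 30 + 31 + 31 + 28 + 31 + 30 + 31 + 30 + 31 + 31 + 30 + 31 + 30 + 4 = 629.

629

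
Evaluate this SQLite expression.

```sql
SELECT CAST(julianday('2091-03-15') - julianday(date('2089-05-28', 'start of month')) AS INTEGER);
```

683

`start of month` rewinds 2089-05-28 to 2089-05-01.
30 days remain in May 2089 after the 1st (31 − 1).
Full months from June 2089 through February 2091 contribute their day counts.
Then 15 days into March 2091.
Total: 30 + 30 + 31 + 31 + 30 + 31 + 30 + 31 + 31 + 28 + 31 + 30 + 31 + 30 + 31 + 31 + 30 + 31 + 30 + 31 + 31 + 28 + 15 = 683.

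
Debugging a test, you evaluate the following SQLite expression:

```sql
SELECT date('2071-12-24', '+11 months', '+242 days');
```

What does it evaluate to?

Adding +11 months to 2071-12-24 gives 2072-11-24.
Applying '+242 days' to 2072-11-24: counting 242 days forward gives 2073-07-24.

2073-07-24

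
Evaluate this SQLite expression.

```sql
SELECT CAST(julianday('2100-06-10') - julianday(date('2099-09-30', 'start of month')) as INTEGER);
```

`start of month` rewinds 2099-09-30 to 2099-09-01.
29 days remain in September 2099 after the 1st (30 − 1).
Full months from October 2099 through May 2100 contribute their day counts.
Then 10 days into June 2100.
Total: 29 + 31 + 30 + 31 + 31 + 28 + 31 + 30 + 31 + 10 = 282.

282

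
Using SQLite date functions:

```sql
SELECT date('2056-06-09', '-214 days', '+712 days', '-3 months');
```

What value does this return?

Applying '-214 days' to 2056-06-09: counting 214 days back gives 2055-11-08.
Applying '+712 days' to 2055-11-08: counting 712 days forward gives 2057-10-20.
Adding -3 months to 2057-10-20 gives 2057-07-20.

2057-07-20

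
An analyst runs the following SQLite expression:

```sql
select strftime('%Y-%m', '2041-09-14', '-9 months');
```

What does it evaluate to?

First apply '-9 months': 2041-09-14 → 2040-12-14.
`%Y-%m` extracts the year-month: 2040-12.

2040-12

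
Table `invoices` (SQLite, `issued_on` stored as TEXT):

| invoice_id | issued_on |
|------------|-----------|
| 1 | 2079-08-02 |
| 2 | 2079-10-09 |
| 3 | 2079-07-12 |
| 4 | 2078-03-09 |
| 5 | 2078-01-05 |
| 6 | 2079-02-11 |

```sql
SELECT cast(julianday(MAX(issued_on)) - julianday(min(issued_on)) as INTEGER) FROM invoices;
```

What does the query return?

642

MIN = 2078-01-05, MAX = 2079-10-09.
26 days remain in January 2078 after the 5th (31 − 5).
Full months from February 2078 through September 2079 contribute their day counts.
Then 9 days into October 2079.
Total: 26 + 28 + 31 + 30 + 31 + 30 + 31 + 31 + 30 + 31 + 30 + 31 + 31 + 28 + 31 + 30 + 31 + 30 + 31 + 31 + 30 + 9 = 642.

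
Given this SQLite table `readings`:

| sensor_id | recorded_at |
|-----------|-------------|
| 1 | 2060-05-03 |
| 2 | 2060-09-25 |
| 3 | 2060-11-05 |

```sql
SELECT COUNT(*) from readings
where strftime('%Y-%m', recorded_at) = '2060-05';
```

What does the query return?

1

Rows with year-month 2060-05: 2060-05-03 → 1.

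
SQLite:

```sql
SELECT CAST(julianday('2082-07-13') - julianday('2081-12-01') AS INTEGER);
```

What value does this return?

30 days remain in December 2081 after the 1st (31 − 1).
Full months from January 2082 through June 2082 contribute their day counts.
Then 13 days into July 2082.
Total: 30 + 31 + 28 + 31 + 30 + 31 + 30 + 13 = 224.

224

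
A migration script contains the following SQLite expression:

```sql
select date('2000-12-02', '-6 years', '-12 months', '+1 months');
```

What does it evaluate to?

1994-01-02

Adding -6 years to 2000-12-02 gives 1994-12-02.
Adding -12 months to 1994-12-02 gives 1993-12-02.
Adding +1 month to 1993-12-02 gives 1994-01-02.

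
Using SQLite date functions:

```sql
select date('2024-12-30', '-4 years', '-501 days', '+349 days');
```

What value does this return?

2020-07-31

Adding -4 years to 2024-12-30 gives 2020-12-30.
Applying '-501 days' to 2020-12-30: counting 501 days back gives 2019-08-17.
Applying '+349 days' to 2019-08-17: counting 349 days forward gives 2020-07-31.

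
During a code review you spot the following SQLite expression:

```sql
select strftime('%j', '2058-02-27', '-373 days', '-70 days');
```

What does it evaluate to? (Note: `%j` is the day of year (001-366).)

346

First apply '-373 days', '-70 days': 2058-02-27 → 2056-12-11.
Day-of-year for 2056-12-11: days since 2056-01-01 inclusive = 346, zero-padded to 346.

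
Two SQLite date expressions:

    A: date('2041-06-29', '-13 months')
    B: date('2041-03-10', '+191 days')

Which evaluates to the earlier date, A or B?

A

A = 2040-05-29.
B = 2041-09-17.
A is earlier.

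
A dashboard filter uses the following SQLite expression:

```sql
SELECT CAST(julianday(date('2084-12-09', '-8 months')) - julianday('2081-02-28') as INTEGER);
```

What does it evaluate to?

Adding -8 months to 2084-12-09 gives 2084-04-09.
0 days remain in February 2081 after the 28th (28 − 28).
Full months from March 2081 through March 2084 contribute their day counts.
Then 9 days into April 2084.
Total: 0 + 31 + 30 + 31 + 30 + 31 + 31 + 30 + 31 + 30 + 31 + 31 + 28 + 31 + 30 + 31 + 30 + 31 + 31 + 30 + 31 + 30 + 31 + 31 + 28 + 31 + 30 + 31 + 30 + 31 + 31 + 30 + 31 + 30 + 31 + 31 + 29 + 31 + 9 = 1136.

1136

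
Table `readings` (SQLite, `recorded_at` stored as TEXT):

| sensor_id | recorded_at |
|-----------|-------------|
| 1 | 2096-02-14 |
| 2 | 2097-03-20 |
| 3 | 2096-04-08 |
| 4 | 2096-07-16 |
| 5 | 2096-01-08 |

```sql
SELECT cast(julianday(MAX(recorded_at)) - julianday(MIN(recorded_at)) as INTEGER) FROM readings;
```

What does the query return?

MIN = 2096-01-08, MAX = 2097-03-20.
23 days remain in January 2096 after the 8th (31 − 8).
Full months from February 2096 through February 2097 contribute their day counts.
Then 20 days into March 2097.
Total: 23 + 29 + 31 + 30 + 31 + 30 + 31 + 31 + 30 + 31 + 30 + 31 + 31 + 28 + 20 = 437.

437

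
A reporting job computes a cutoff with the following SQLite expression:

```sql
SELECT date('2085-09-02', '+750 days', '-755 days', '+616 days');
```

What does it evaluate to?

Applying '+750 days' to 2085-09-02: counting 750 days forward gives 2087-09-22.
Applying '-755 days' to 2087-09-22: counting 755 days back gives 2085-08-28.
Applying '+616 days' to 2085-08-28: counting 616 days forward gives 2087-05-06.

2087-05-06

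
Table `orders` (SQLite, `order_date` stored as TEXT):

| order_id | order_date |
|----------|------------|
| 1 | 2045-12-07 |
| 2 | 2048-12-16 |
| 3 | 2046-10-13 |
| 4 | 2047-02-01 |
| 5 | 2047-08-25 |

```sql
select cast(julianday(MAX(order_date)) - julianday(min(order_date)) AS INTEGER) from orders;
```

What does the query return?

1105

MIN = 2045-12-07, MAX = 2048-12-16.
24 days remain in December 2045 after the 7th (31 − 7).
Full months from January 2046 through November 2048 contribute their day counts.
Then 16 days into December 2048.
Total: 24 + 31 + 28 + 31 + 30 + 31 + 30 + 31 + 31 + 30 + 31 + 30 + 31 + 31 + 28 + 31 + 30 + 31 + 30 + 31 + 31 + 30 + 31 + 30 + 31 + 31 + 29 + 31 + 30 + 31 + 30 + 31 + 31 + 30 + 31 + 30 + 16 = 1105.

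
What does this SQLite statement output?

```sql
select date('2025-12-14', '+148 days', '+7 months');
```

Applying '+148 days' to 2025-12-14: counting 148 days forward gives 2026-05-11.
Adding +7 months to 2026-05-11 gives 2026-12-11.

2026-12-11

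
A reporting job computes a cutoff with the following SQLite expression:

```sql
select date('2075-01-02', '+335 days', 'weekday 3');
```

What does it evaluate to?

Applying '+335 days' to 2075-01-02: counting 335 days forward gives 2075-12-03.
`weekday 3` advances to the next Wednesday; 2075-12-03 is a Tuesday, so it moves forward to 2075-12-04.

2075-12-04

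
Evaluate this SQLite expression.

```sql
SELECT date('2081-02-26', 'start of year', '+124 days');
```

`start of year` rewinds 2081-02-26 to 2081-01-01.
Applying '+124 days' to 2081-01-01: counting 124 days forward gives 2081-05-05.

2081-05-05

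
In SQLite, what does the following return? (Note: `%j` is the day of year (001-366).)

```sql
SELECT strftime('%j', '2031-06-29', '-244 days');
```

First apply '-244 days': 2031-06-29 → 2030-10-28.
Day-of-year for 2030-10-28: days since 2030-01-01 inclusive = 301, zero-padded to 301.

301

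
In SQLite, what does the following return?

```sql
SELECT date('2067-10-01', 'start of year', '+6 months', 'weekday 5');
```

`start of year` rewinds 2067-10-01 to 2067-01-01.
Adding +6 months to 2067-01-01 gives 2067-07-01.
`weekday 5` advances to the next Friday; 2067-07-01 is already a Friday, so it stays at 2067-07-01.

2067-07-01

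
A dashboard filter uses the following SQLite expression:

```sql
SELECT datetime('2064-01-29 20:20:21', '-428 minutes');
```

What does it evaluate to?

2064-01-29 13:12:21

428 minutes = 7h 8m; -428 minutes from 2064-01-29 20:20:21 is 2064-01-29 13:12:21.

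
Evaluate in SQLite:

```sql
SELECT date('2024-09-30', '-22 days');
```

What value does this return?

2024-09-08

Going back 22 days within September lands on 2024-09-08.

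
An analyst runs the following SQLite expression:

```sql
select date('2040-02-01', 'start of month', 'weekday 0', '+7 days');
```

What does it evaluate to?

2040-02-12

`start of month` rewinds 2040-02-01 to 2040-02-01.
`weekday 0` advances to the next Sunday; 2040-02-01 is a Wednesday, so it moves forward to 2040-02-05.
Advancing 7 more days within February lands on 2040-02-12.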